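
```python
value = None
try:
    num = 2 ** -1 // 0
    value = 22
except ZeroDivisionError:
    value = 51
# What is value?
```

Step-by-step execution trace:
1. `num = 2 ** -1 // 0` raises ZeroDivisionError.
2. `value = 22` is not reached.
3. `except ZeroDivisionError` matches → value = 51.
Result: 51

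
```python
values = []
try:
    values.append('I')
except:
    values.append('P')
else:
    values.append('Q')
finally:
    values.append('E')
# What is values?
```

Step-by-step execution trace:
1. try: `values.append('I')` → values = ['I']. No exception raised.
2. `except` is skipped.
3. `else` runs: `values.append('Q')` → values = ['I', 'Q'].
4. `finally` always runs: `values.append('E')` → values = ['I', 'Q', 'E'].
Result: ['I', 'Q', 'E']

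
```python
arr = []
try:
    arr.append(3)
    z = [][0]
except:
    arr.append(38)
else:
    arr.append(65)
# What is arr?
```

Step-by-step execution trace:
1. try: `arr.append(3)` → arr = [3].
2. `z = [][0]` raises IndexError.
3. bare `except` matches → `arr.append(38)` → arr = [3, 38].
4. `else` is skipped (an exception was raised).
Result: [3, 38]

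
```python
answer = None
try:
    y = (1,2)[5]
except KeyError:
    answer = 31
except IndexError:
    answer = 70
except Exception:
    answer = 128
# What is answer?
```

Step-by-step execution trace:
1. `y = (1,2)[5]` raises IndexError.
2. `except KeyError` does not match IndexError; skipped.
3. `except IndexError` matches → answer = 70.
4. Remaining except clauses are skipped.
Result: 70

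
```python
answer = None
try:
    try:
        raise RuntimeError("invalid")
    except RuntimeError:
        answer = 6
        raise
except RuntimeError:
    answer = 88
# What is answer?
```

Step-by-step execution trace:
1. Inner try: `raise RuntimeError("invalid")` raises RuntimeError.
2. Inner `except RuntimeError` matches → answer = 6.
3. bare `raise` re-raises the same RuntimeError.
4. Outer `except RuntimeError` matches → answer = 88.
Result: 88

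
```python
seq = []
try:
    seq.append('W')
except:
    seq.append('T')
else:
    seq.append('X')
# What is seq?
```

Step-by-step execution trace:
1. try: `seq.append('W')` → seq = ['W']. No exception raised.
2. `except` is skipped.
3. `else` runs (try completed without exception): `seq.append('X')` → seq = ['W', 'X'].
Result: ['W', 'X']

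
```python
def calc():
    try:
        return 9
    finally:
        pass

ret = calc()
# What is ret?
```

Step-by-step execution trace:
1. `calc()` enters try: `return 9` sets pending return value 9.
2. Before returning, `finally: pass` runs (no effect).
3. calc() returns 9 → ret = 9.
Result: 9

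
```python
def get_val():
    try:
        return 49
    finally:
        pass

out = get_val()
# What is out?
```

Step-by-step execution trace:
1. `get_val()` enters try: `return 49` sets pending return value 49.
2. Before returning, `finally: pass` runs (no effect).
3. get_val() returns 49 → out = 49.
Result: 49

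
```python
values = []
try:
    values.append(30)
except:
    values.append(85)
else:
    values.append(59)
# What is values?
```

Step-by-step execution trace:
1. try: `values.append(30)` → values = [30]. No exception raised.
2. `except` is skipped.
3. `else` runs (try completed without exception): `values.append(59)` → values = [30, 59].
Result: [30, 59]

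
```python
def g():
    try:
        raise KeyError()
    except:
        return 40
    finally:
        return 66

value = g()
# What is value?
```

Step-by-step execution trace:
1. `g()` enters try: `raise KeyError()` raises KeyError.
2. bare `except` matches → `return 40` sets pending return value 40.
3. Before returning, `finally: return 66` runs and overrides the pending return.
4. g() returns 66 → value = 66.
Result: 66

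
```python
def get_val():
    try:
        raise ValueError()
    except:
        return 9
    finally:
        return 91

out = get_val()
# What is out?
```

Step-by-step execution trace:
1. `get_val()` enters try: `raise ValueError()` raises ValueError.
2. bare `except` matches → `return 9` sets pending return value 9.
3. Before returning, `finally: return 91` runs and overrides the pending return.
4. get_val() returns 91 → out = 91.
Result: 91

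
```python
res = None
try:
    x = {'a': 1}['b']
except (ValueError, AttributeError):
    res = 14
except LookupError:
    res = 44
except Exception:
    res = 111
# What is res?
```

Step-by-step execution trace:
1. `x = {'a': 1}['b']` raises KeyError.
2. `except (ValueError, AttributeError)` does not match KeyError; skipped.
3. `except LookupError` matches (KeyError is a subclass of LookupError) → res = 44.
4. `except Exception` is not reached.
Result: 44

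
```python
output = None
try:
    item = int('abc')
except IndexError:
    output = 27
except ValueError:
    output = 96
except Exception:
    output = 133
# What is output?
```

Step-by-step execution trace:
1. `item = int('abc')` raises ValueError.
2. `except IndexError` does not match ValueError; skipped.
3. `except ValueError` matches → output = 96.
4. Remaining except clauses are skipped.
Result: 96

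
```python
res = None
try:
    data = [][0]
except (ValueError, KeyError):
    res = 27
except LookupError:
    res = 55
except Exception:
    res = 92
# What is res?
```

Step-by-step execution trace:
1. `data = [][0]` raises IndexError.
2. `except (ValueError, KeyError)` does not match IndexError; skipped.
3. `except LookupError` matches (IndexError is a subclass of LookupError) → res = 55.
4. `except Exception` is not reached.
Result: 55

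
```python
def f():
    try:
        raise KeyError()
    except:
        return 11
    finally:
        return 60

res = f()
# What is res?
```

Step-by-step execution trace:
1. `f()` enters try: `raise KeyError()` raises KeyError.
2. bare `except` matches → `return 11` sets pending return value 11.
3. Before returning, `finally: return 60` runs and overrides the pending return.
4. f() returns 60 → res = 60.
Result: 60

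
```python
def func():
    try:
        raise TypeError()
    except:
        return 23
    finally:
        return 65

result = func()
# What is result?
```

Step-by-step execution trace:
1. `func()` enters try: `raise TypeError()` raises TypeError.
2. bare `except` matches → `return 23` sets pending return value 23.
3. Before returning, `finally: return 65` runs and overrides the pending return.
4. func() returns 65 → result = 65.
Result: 65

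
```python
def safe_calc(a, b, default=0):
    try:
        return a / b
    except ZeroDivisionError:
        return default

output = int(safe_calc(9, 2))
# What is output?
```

Step-by-step execution trace:
1. `safe_calc(9, 2)` enters try: `return 9 / 2` → returns 4.5. No exception raised.
2. `except ZeroDivisionError` is skipped.
3. `int(4.5)` → 4 → output = 4.
Result: 4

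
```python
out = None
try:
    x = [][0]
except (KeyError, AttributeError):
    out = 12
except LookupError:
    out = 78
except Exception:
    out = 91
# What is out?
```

Step-by-step execution trace:
1. `x = [][0]` raises IndexError.
2. `except (KeyError, AttributeError)` does not match IndexError; skipped.
3. `except LookupError` matches (IndexError is a subclass of LookupError) → out = 78.
4. `except Exception` is not reached.
Result: 78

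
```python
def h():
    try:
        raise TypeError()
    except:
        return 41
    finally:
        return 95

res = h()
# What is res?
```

Step-by-step execution trace:
1. `h()` enters try: `raise TypeError()` raises TypeError.
2. bare `except` matches → `return 41` sets pending return value 41.
3. Before returning, `finally: return 95` runs and overrides the pending return.
4. h() returns 95 → res = 95.
Result: 95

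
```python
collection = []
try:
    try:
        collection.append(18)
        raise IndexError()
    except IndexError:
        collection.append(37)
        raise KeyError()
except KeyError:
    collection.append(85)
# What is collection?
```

Step-by-step execution trace:
1. Inner try: `collection.append(18)` → collection = [18].
2. `raise IndexError()` raises IndexError.
3. Inner `except IndexError` matches → `collection.append(37)` → collection = [18, 37].
4. `raise KeyError()` raises KeyError; propagates to outer try.
5. Outer `except KeyError` matches → `collection.append(85)` → collection = [18, 37, 85].
Result: [18, 37, 85]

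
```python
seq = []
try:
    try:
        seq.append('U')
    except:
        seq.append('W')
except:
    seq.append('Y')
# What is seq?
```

Step-by-step execution trace:
1. Inner try: `seq.append('U')` → seq = ['U']. No exception raised.
2. Inner `except` is skipped.
3. Inner try completes normally; outer `except` is skipped.
Result: ['U']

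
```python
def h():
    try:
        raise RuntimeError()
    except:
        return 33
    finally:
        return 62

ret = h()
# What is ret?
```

Step-by-step execution trace:
1. `h()` enters try: `raise RuntimeError()` raises RuntimeError.
2. bare `except` matches → `return 33` sets pending return value 33.
3. Before returning, `finally: return 62` runs and overrides the pending return.
4. h() returns 62 → ret = 62.
Result: 62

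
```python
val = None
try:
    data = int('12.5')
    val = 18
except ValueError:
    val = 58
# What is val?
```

Step-by-step execution trace:
1. `data = int('12.5')` raises ValueError.
2. `val = 18` is not reached.
3. `except ValueError` matches → val = 58.
Result: 58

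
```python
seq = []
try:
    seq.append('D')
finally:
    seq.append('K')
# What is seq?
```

Step-by-step execution trace:
1. try: `seq.append('D')` → seq = ['D'].
2. The try body completes without raising.
3. finally always runs: `seq.append('K')` → seq = ['D', 'K'].
Result: ['D', 'K']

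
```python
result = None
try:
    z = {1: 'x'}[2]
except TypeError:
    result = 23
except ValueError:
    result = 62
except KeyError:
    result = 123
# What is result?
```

Step-by-step execution trace:
1. `z = {1: 'x'}[2]` raises KeyError.
2. `except TypeError` does not match KeyError; skipped.
3. `except ValueError` does not match KeyError; skipped.
4. `except KeyError` matches → result = 123.
Result: 123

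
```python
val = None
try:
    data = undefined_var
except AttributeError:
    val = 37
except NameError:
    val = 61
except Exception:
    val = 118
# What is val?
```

Step-by-step execution trace:
1. `data = undefined_var` raises NameError.
2. `except AttributeError` does not match NameError; skipped.
3. `except NameError` matches → val = 61.
4. Remaining except clauses are skipped.
Result: 61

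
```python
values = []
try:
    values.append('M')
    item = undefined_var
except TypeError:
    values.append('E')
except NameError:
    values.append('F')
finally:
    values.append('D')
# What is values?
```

Step-by-step execution trace:
1. try: `values.append('M')` → values = ['M'].
2. `item = undefined_var` raises NameError.
3. `except TypeError` does not match NameError; skipped.
4. `except NameError` matches → `values.append('F')` → values = ['M', 'F'].
5. finally always runs: `values.append('D')` → values = ['M', 'F', 'D'].
Result: ['M', 'F', 'D']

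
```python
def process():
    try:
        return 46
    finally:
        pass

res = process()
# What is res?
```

Step-by-step execution trace:
1. `process()` enters try: `return 46` sets pending return value 46.
2. Before returning, `finally: pass` runs (no effect).
3. process() returns 46 → res = 46.
Result: 46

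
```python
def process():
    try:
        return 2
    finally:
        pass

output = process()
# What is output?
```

Step-by-step execution trace:
1. `process()` enters try: `return 2` sets pending return value 2.
2. Before returning, `finally: pass` runs (no effect).
3. process() returns 2 → output = 2.
Result: 2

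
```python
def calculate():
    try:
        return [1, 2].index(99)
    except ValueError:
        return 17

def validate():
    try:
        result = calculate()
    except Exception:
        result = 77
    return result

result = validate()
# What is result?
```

Step-by-step execution trace:
1. `validate()` calls `calculate()`.
2. In calculate: `[1, 2].index(99)` raises ValueError; `except ValueError` catches it → returns 17.
3. In validate: `result = calculate()` → result = 17. No exception reaches validate.
4. `except Exception` is skipped; validate returns 17.
5. result = 17.
Result: 17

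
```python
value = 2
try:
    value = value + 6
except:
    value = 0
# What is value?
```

Step-by-step execution trace:
1. value starts at 2.
2. try: `value = value + 6` → value = 8. No exception raised.
3. `except` is skipped.
Result: 8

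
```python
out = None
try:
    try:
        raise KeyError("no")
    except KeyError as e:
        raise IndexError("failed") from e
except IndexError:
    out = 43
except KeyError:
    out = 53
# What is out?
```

Step-by-step execution trace:
1. Inner try raises KeyError; inner `except KeyError as e` catches it.
2. `raise IndexError(...) from e` raises IndexError (KeyError is attached as __cause__, but only IndexError is active).
3. Outer `except IndexError` matches → out = 43.
4. `except KeyError` is not reached.
Result: 43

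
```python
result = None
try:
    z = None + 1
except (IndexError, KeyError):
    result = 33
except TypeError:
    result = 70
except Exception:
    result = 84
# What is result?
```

Step-by-step execution trace:
1. `z = None + 1` raises TypeError.
2. `except (IndexError, KeyError)` does not match TypeError; skipped.
3. `except TypeError` matches (exact type match) → result = 70.
4. `except Exception` is not reached.
Result: 70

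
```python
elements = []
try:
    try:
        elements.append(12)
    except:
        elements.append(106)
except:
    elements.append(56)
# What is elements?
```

Step-by-step execution trace:
1. Inner try: `elements.append(12)` → elements = [12]. No exception raised.
2. Inner `except` is skipped.
3. Inner try completes normally; outer `except` is skipped.
Result: [12]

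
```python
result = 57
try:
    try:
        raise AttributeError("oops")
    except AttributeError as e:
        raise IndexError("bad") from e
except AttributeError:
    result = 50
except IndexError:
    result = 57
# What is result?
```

Step-by-step execution trace:
1. Inner try raises AttributeError; inner `except AttributeError as e` catches it.
2. `raise IndexError(...) from e` raises IndexError (AttributeError is attached as __cause__, but only IndexError is active).
3. Outer `except AttributeError` does not match IndexError; skipped.
4. Outer `except IndexError` matches → result = 57.
Result: 57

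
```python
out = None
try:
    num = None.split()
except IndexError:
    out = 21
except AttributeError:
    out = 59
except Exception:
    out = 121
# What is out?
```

Step-by-step execution trace:
1. `num = None.split()` raises AttributeError.
2. `except IndexError` does not match AttributeError; skipped.
3. `except AttributeError` matches → out = 59.
4. Remaining except clauses are skipped.
Result: 59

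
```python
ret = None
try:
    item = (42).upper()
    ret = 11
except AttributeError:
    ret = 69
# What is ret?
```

Step-by-step execution trace:
1. `item = (42).upper()` raises AttributeError.
2. `ret = 11` is not reached.
3. `except AttributeError` matches → ret = 69.
Result: 69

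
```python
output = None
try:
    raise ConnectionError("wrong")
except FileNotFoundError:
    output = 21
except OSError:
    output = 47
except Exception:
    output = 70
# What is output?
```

Step-by-step execution trace:
1. `raise ConnectionError(...)` raises ConnectionError.
2. `except FileNotFoundError` does not match (ConnectionError is not a subclass of FileNotFoundError); skipped.
3. `except OSError` matches (ConnectionError is a subclass of OSError) → output = 47.
4. `except Exception` is not reached.
Result: 47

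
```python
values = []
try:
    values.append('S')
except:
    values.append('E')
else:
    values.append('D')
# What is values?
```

Step-by-step execution trace:
1. try: `values.append('S')` → values = ['S']. No exception raised.
2. `except` is skipped.
3. `else` runs (try completed without exception): `values.append('D')` → values = ['S', 'D'].
Result: ['S', 'D']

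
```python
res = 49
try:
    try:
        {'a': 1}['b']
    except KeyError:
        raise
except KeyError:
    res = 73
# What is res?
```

Step-by-step execution trace:
1. Inner try: `{'a': 1}['b']` raises KeyError.
2. Inner `except KeyError` matches; bare `raise` re-raises the same KeyError.
3. Outer `except KeyError` matches → res = 73.
Result: 73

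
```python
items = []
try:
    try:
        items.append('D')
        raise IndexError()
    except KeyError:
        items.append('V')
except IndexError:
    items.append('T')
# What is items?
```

Step-by-step execution trace:
1. Inner try: `items.append('D')` → items = ['D'].
2. `raise IndexError()` raises IndexError.
3. Inner `except KeyError` does not match IndexError; exception propagates to outer try.
4. Outer `except IndexError` matches → `items.append('T')` → items = ['D', 'T'].
Result: ['D', 'T']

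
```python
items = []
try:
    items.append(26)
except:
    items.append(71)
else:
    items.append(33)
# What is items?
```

Step-by-step execution trace:
1. try: `items.append(26)` → items = [26]. No exception raised.
2. `except` is skipped.
3. `else` runs (try completed without exception): `items.append(33)` → items = [26, 33].
Result: [26, 33]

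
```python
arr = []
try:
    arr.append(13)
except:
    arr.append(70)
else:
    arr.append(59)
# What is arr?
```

Step-by-step execution trace:
1. try: `arr.append(13)` → arr = [13]. No exception raised.
2. `except` is skipped.
3. `else` runs (try completed without exception): `arr.append(59)` → arr = [13, 59].
Result: [13, 59]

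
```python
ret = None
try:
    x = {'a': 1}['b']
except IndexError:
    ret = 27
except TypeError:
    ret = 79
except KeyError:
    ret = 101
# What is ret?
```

Step-by-step execution trace:
1. `x = {'a': 1}['b']` raises KeyError.
2. `except IndexError` does not match KeyError; skipped.
3. `except TypeError` does not match KeyError; skipped.
4. `except KeyError` matches → ret = 101.
Result: 101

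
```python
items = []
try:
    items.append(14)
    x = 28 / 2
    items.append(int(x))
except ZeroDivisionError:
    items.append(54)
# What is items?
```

Step-by-step execution trace:
1. try: `items.append(14)` → items = [14].
2. `x = 28 / 2` → x = 14.0. No exception raised.
3. `items.append(int(x))` → items = [14, 14].
4. `except ZeroDivisionError` is skipped (no exception was raised).
Result: [14, 14]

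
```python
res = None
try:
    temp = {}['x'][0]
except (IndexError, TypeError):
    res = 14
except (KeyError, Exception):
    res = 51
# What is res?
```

Step-by-step execution trace:
1. `temp = {}['x'][0]` raises KeyError.
2. `except (IndexError, TypeError)` does not match KeyError; skipped.
3. `except (KeyError, Exception)` matches (KeyError is in the tuple) → res = 51.
Result: 51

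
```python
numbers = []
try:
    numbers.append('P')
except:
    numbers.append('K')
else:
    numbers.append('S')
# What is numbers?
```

Step-by-step execution trace:
1. try: `numbers.append('P')` → numbers = ['P']. No exception raised.
2. `except` is skipped.
3. `else` runs (try completed without exception): `numbers.append('S')` → numbers = ['P', 'S'].
Result: ['P', 'S']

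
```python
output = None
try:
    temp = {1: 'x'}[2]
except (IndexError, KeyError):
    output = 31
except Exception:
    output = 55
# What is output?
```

Step-by-step execution trace:
1. `temp = {1: 'x'}[2]` raises KeyError.
2. `except (IndexError, KeyError)` matches (KeyError is in the tuple) → output = 31.
3. `except Exception` is not reached.
Result: 31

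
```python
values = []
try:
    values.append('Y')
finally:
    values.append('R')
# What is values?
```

Step-by-step execution trace:
1. try: `values.append('Y')` → values = ['Y'].
2. The try body completes without raising.
3. finally always runs: `values.append('R')` → values = ['Y', 'R'].
Result: ['Y', 'R']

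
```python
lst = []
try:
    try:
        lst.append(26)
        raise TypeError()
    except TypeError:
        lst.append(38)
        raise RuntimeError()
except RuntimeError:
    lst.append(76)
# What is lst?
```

Step-by-step execution trace:
1. Inner try: `lst.append(26)` → lst = [26].
2. `raise TypeError()` raises TypeError.
3. Inner `except TypeError` matches → `lst.append(38)` → lst = [26, 38].
4. `raise RuntimeError()` raises RuntimeError; propagates to outer try.
5. Outer `except RuntimeError` matches → `lst.append(76)` → lst = [26, 38, 76].
Result: [26, 38, 76]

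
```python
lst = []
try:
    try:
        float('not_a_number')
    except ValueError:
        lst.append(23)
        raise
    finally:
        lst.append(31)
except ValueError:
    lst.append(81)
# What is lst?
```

Step-by-step execution trace:
1. Inner try: `float('not_a_number')` raises ValueError.
2. Inner `except ValueError` matches → `lst.append(23)` → lst = [23].
3. bare `raise` re-raises ValueError.
4. Inner `finally` runs during unwinding: `lst.append(31)` → lst = [23, 31].
5. Outer `except ValueError` matches → `lst.append(81)` → lst = [23, 31, 81].
Result: [23, 31, 81]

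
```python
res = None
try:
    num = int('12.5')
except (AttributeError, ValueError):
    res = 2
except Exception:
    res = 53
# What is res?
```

Step-by-step execution trace:
1. `num = int('12.5')` raises ValueError.
2. `except (AttributeError, ValueError)` matches (ValueError is in the tuple) → res = 2.
3. `except Exception` is not reached.
Result: 2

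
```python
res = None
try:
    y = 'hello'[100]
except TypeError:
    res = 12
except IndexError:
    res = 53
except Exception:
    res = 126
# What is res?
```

Step-by-step execution trace:
1. `y = 'hello'[100]` raises IndexError.
2. `except TypeError` does not match IndexError; skipped.
3. `except IndexError` matches → res = 53.
4. Remaining except clauses are skipped.
Result: 53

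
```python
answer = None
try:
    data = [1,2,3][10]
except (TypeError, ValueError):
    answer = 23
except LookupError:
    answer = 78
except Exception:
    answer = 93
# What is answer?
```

Step-by-step execution trace:
1. `data = [1,2,3][10]` raises IndexError.
2. `except (TypeError, ValueError)` does not match IndexError; skipped.
3. `except LookupError` matches (IndexError is a subclass of LookupError) → answer = 78.
4. `except Exception` is not reached.
Result: 78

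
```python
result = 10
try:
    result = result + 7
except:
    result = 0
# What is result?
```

Step-by-step execution trace:
1. result starts at 10.
2. try: `result = result + 7` → result = 17. No exception raised.
3. `except` is skipped.
Result: 17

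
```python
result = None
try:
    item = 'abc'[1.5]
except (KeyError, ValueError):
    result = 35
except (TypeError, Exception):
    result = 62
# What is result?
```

Step-by-step execution trace:
1. `item = 'abc'[1.5]` raises TypeError.
2. `except (KeyError, ValueError)` does not match TypeError; skipped.
3. `except (TypeError, Exception)` matches (TypeError is in the tuple) → result = 62.
Result: 62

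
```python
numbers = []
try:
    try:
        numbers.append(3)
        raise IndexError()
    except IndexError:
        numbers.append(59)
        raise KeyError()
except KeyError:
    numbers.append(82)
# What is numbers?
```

Step-by-step execution trace:
1. Inner try: `numbers.append(3)` → numbers = [3].
2. `raise IndexError()` raises IndexError.
3. Inner `except IndexError` matches → `numbers.append(59)` → numbers = [3, 59].
4. `raise KeyError()` raises KeyError; propagates to outer try.
5. Outer `except KeyError` matches → `numbers.append(82)` → numbers = [3, 59, 82].
Result: [3, 59, 82]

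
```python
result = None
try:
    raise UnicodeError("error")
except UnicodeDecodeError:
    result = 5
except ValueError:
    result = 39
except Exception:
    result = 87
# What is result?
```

Step-by-step execution trace:
1. `raise UnicodeError(...)` raises UnicodeError.
2. `except UnicodeDecodeError` does not match (UnicodeError is not a subclass of UnicodeDecodeError); skipped.
3. `except ValueError` matches (UnicodeError is a subclass of ValueError) → result = 39.
4. `except Exception` is not reached.
Result: 39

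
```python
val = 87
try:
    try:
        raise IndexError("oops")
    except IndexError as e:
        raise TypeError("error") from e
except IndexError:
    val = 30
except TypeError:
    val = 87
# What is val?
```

Step-by-step execution trace:
1. Inner try raises IndexError; inner `except IndexError as e` catches it.
2. `raise TypeError(...) from e` raises TypeError (IndexError is attached as __cause__, but only TypeError is active).
3. Outer `except IndexError` does not match TypeError; skipped.
4. Outer `except TypeError` matches → val = 87.
Result: 87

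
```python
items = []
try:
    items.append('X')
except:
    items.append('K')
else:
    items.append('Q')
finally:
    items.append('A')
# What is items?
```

Step-by-step execution trace:
1. try: `items.append('X')` → items = ['X']. No exception raised.
2. `except` is skipped.
3. `else` runs: `items.append('Q')` → items = ['X', 'Q'].
4. `finally` always runs: `items.append('A')` → items = ['X', 'Q', 'A'].
Result: ['X', 'Q', 'A']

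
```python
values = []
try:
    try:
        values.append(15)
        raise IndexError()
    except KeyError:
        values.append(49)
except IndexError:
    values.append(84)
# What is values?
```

Step-by-step execution trace:
1. Inner try: `values.append(15)` → values = [15].
2. `raise IndexError()` raises IndexError.
3. Inner `except KeyError` does not match IndexError; exception propagates to outer try.
4. Outer `except IndexError` matches → `values.append(84)` → values = [15, 84].
Result: [15, 84]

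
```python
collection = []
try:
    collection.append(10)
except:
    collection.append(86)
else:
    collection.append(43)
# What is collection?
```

Step-by-step execution trace:
1. try: `collection.append(10)` → collection = [10]. No exception raised.
2. `except` is skipped.
3. `else` runs (try completed without exception): `collection.append(43)` → collection = [10, 43].
Result: [10, 43]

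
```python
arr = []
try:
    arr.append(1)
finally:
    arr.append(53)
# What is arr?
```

Step-by-step execution trace:
1. try: `arr.append(1)` → arr = [1].
2. The try body completes without raising.
3. finally always runs: `arr.append(53)` → arr = [1, 53].
Result: [1, 53]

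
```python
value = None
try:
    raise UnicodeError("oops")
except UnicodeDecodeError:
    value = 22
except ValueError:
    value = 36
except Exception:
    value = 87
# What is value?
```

Step-by-step execution trace:
1. `raise UnicodeError(...)` raises UnicodeError.
2. `except UnicodeDecodeError` does not match (UnicodeError is not a subclass of UnicodeDecodeError); skipped.
3. `except ValueError` matches (UnicodeError is a subclass of ValueError) → value = 36.
4. `except Exception` is not reached.
Result: 36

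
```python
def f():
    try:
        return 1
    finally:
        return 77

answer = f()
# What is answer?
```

Step-by-step execution trace:
1. `f()` enters try: `return 1` sets pending return value 1.
2. Before returning, `finally: return 77` runs and overrides the pending return.
3. f() returns 77 → answer = 77.
Result: 77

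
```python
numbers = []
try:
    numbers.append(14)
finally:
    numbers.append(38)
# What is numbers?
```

Step-by-step execution trace:
1. try: `numbers.append(14)` → numbers = [14].
2. The try body completes without raising.
3. finally always runs: `numbers.append(38)` → numbers = [14, 38].
Result: [14, 38]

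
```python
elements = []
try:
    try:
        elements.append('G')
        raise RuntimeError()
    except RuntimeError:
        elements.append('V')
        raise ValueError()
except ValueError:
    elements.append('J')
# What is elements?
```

Step-by-step execution trace:
1. Inner try: `elements.append('G')` → elements = ['G'].
2. `raise RuntimeError()` raises RuntimeError.
3. Inner `except RuntimeError` matches → `elements.append('V')` → elements = ['G', 'V'].
4. `raise ValueError()` raises ValueError; propagates to outer try.
5. Outer `except ValueError` matches → `elements.append('J')` → elements = ['G', 'V', 'J'].
Result: ['G', 'V', 'J']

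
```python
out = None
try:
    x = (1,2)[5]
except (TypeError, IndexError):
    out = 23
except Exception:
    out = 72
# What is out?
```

Step-by-step execution trace:
1. `x = (1,2)[5]` raises IndexError.
2. `except (TypeError, IndexError)` matches (IndexError is in the tuple) → out = 23.
3. `except Exception` is not reached.
Result: 23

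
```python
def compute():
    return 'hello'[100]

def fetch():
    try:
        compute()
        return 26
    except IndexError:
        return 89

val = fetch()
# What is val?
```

Step-by-step execution trace:
1. `fetch()` calls `compute()`.
2. `compute()` evaluates `'hello'[100]`, which raises IndexError; it propagates to the caller.
3. `return 26` is not reached.
4. `except IndexError` in fetch matches → returns 89.
5. val = 89.
Result: 89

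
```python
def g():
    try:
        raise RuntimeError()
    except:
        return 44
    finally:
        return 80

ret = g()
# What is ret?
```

Step-by-step execution trace:
1. `g()` enters try: `raise RuntimeError()` raises RuntimeError.
2. bare `except` matches → `return 44` sets pending return value 44.
3. Before returning, `finally: return 80` runs and overrides the pending return.
4. g() returns 80 → ret = 80.
Result: 80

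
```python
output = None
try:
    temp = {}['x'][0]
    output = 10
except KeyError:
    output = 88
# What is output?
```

Step-by-step execution trace:
1. `temp = {}['x'][0]` raises KeyError.
2. `output = 10` is not reached.
3. `except KeyError` matches → output = 88.
Result: 88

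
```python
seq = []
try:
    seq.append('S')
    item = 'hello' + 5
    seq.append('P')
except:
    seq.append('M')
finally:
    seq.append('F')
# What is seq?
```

Step-by-step execution trace:
1. try: `seq.append('S')` → seq = ['S'].
2. `item = 'hello' + 5` raises TypeError; `seq.append('P')` is not reached.
3. bare `except` matches → `seq.append('M')` → seq = ['S', 'M'].
4. finally always runs: `seq.append('F')` → seq = ['S', 'M', 'F'].
Result: ['S', 'M', 'F']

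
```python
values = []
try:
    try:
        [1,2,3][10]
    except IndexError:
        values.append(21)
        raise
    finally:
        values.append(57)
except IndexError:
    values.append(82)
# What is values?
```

Step-by-step execution trace:
1. Inner try: `[1,2,3][10]` raises IndexError.
2. Inner `except IndexError` matches → `values.append(21)` → values = [21].
3. bare `raise` re-raises IndexError.
4. Inner `finally` runs during unwinding: `values.append(57)` → values = [21, 57].
5. Outer `except IndexError` matches → `values.append(82)` → values = [21, 57, 82].
Result: [21, 57, 82]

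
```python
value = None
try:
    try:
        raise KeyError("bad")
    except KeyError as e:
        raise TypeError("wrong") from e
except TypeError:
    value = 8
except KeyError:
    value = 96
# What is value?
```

Step-by-step execution trace:
1. Inner try raises KeyError; inner `except KeyError as e` catches it.
2. `raise TypeError(...) from e` raises TypeError (KeyError is attached as __cause__, but only TypeError is active).
3. Outer `except TypeError` matches → value = 8.
4. `except KeyError` is not reached.
Result: 8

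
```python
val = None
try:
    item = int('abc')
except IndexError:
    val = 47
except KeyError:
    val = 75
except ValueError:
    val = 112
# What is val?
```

Step-by-step execution trace:
1. `item = int('abc')` raises ValueError.
2. `except IndexError` does not match ValueError; skipped.
3. `except KeyError` does not match ValueError; skipped.
4. `except ValueError` matches → val = 112.
Result: 112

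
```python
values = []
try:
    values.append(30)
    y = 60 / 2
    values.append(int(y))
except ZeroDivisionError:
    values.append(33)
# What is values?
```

Step-by-step execution trace:
1. try: `values.append(30)` → values = [30].
2. `y = 60 / 2` → y = 30.0. No exception raised.
3. `values.append(int(y))` → values = [30, 30].
4. `except ZeroDivisionError` is skipped (no exception was raised).
Result: [30, 30]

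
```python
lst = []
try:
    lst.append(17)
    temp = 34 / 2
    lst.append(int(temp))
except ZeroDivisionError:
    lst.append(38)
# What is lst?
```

Step-by-step execution trace:
1. try: `lst.append(17)` → lst = [17].
2. `temp = 34 / 2` → temp = 17.0. No exception raised.
3. `lst.append(int(temp))` → lst = [17, 17].
4. `except ZeroDivisionError` is skipped (no exception was raised).
Result: [17, 17]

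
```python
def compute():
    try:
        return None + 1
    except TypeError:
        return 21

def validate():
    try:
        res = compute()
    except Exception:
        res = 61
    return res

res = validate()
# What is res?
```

Step-by-step execution trace:
1. `validate()` calls `compute()`.
2. In compute: `None + 1` raises TypeError; `except TypeError` catches it → returns 21.
3. In validate: `res = compute()` → res = 21. No exception reaches validate.
4. `except Exception` is skipped; validate returns 21.
5. res = 21.
Result: 21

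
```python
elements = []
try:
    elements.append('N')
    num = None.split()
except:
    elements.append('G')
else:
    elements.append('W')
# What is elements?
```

Step-by-step execution trace:
1. try: `elements.append('N')` → elements = ['N'].
2. `num = None.split()` raises AttributeError.
3. bare `except` matches → `elements.append('G')` → elements = ['N', 'G'].
4. `else` is skipped (an exception was raised).
Result: ['N', 'G']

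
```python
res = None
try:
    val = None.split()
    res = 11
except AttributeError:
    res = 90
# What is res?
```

Step-by-step execution trace:
1. `val = None.split()` raises AttributeError.
2. `res = 11` is not reached.
3. `except AttributeError` matches → res = 90.
Result: 90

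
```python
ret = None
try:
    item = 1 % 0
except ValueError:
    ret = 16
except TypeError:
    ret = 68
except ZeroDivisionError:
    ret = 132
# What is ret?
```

Step-by-step execution trace:
1. `item = 1 % 0` raises ZeroDivisionError.
2. `except ValueError` does not match ZeroDivisionError; skipped.
3. `except TypeError` does not match ZeroDivisionError; skipped.
4. `except ZeroDivisionError` matches → ret = 132.
Result: 132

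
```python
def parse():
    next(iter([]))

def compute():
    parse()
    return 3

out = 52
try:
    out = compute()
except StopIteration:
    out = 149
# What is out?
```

Step-by-step execution trace:
1. out starts at 52.
2. try: `compute()` calls `parse()`.
3. `parse()` evaluates `next(iter([]))`, which raises StopIteration; it propagates through compute (uncaught).
4. `return 3` in compute is not reached; the assignment to out does not complete.
5. `except StopIteration` matches → out = 149.
Result: 149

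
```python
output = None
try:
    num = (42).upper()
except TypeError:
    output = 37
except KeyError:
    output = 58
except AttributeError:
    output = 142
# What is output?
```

Step-by-step execution trace:
1. `num = (42).upper()` raises AttributeError.
2. `except TypeError` does not match AttributeError; skipped.
3. `except KeyError` does not match AttributeError; skipped.
4. `except AttributeError` matches → output = 142.
Result: 142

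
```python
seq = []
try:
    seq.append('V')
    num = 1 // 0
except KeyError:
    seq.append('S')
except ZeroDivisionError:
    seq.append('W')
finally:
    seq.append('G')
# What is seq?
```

Step-by-step execution trace:
1. try: `seq.append('V')` → seq = ['V'].
2. `num = 1 // 0` raises ZeroDivisionError.
3. `except KeyError` does not match ZeroDivisionError; skipped.
4. `except ZeroDivisionError` matches → `seq.append('W')` → seq = ['V', 'W'].
5. finally always runs: `seq.append('G')` → seq = ['V', 'W', 'G'].
Result: ['V', 'W', 'G']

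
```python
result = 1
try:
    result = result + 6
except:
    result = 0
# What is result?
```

Step-by-step execution trace:
1. result starts at 1.
2. try: `result = result + 6` → result = 7. No exception raised.
3. `except` is skipped.
Result: 7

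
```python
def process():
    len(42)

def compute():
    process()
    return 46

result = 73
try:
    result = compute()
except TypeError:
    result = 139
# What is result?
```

Step-by-step execution trace:
1. result starts at 73.
2. try: `compute()` calls `process()`.
3. `process()` evaluates `len(42)`, which raises TypeError; it propagates through compute (uncaught).
4. `return 46` in compute is not reached; the assignment to result does not complete.
5. `except TypeError` matches → result = 139.
Result: 139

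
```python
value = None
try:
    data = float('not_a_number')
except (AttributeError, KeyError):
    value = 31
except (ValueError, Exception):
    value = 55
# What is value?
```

Step-by-step execution trace:
1. `data = float('not_a_number')` raises ValueError.
2. `except (AttributeError, KeyError)` does not match ValueError; skipped.
3. `except (ValueError, Exception)` matches (ValueError is in the tuple) → value = 55.
Result: 55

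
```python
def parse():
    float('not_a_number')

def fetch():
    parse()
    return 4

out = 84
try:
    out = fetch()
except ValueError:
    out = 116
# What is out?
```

Step-by-step execution trace:
1. out starts at 84.
2. try: `fetch()` calls `parse()`.
3. `parse()` evaluates `float('not_a_number')`, which raises ValueError; it propagates through fetch (uncaught).
4. `return 4` in fetch is not reached; the assignment to out does not complete.
5. `except ValueError` matches → out = 116.
Result: 116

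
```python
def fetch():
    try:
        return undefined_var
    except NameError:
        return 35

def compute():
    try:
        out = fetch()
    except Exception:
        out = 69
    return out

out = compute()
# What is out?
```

Step-by-step execution trace:
1. `compute()` calls `fetch()`.
2. In fetch: `undefined_var` raises NameError; `except NameError` catches it → returns 35.
3. In compute: `out = fetch()` → out = 35. No exception reaches compute.
4. `except Exception` is skipped; compute returns 35.
5. out = 35.
Result: 35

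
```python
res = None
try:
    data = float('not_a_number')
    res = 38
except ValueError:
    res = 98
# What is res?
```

Step-by-step execution trace:
1. `data = float('not_a_number')` raises ValueError.
2. `res = 38` is not reached.
3. `except ValueError` matches → res = 98.
Result: 98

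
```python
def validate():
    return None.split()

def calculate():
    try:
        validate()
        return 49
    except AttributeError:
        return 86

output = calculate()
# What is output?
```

Step-by-step execution trace:
1. `calculate()` calls `validate()`.
2. `validate()` evaluates `None.split()`, which raises AttributeError; it propagates to the caller.
3. `return 49` is not reached.
4. `except AttributeError` in calculate matches → returns 86.
5. output = 86.
Result: 86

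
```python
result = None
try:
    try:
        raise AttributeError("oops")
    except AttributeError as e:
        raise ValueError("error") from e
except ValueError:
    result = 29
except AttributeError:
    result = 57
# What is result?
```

Step-by-step execution trace:
1. Inner try raises AttributeError; inner `except AttributeError as e` catches it.
2. `raise ValueError(...) from e` raises ValueError (AttributeError is attached as __cause__, but only ValueError is active).
3. Outer `except ValueError` matches → result = 29.
4. `except AttributeError` is not reached.
Result: 29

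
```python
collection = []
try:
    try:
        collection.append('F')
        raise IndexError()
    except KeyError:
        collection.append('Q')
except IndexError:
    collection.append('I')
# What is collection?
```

Step-by-step execution trace:
1. Inner try: `collection.append('F')` → collection = ['F'].
2. `raise IndexError()` raises IndexError.
3. Inner `except KeyError` does not match IndexError; exception propagates to outer try.
4. Outer `except IndexError` matches → `collection.append('I')` → collection = ['F', 'I'].
Result: ['F', 'I']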